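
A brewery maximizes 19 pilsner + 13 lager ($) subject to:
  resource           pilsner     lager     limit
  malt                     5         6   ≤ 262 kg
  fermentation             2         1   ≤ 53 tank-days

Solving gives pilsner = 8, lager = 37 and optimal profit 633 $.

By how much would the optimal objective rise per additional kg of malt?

1

Both malt and fermentation are binding at x*.
From A_Bᵀ y = c: 5·y_malt + 2·y_fermentation = 19; 6·y_malt + 1·y_fermentation = 13.
→ y_malt = 1 and y_fermentation = 7.
Shadow price of malt = 1.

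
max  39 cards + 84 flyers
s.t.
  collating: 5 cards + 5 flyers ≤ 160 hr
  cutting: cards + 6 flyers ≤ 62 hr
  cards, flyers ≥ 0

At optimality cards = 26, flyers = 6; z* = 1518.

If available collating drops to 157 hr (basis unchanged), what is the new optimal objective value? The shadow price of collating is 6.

1500

Δb = -3, so new z* = 1518 + (6)·(-3) = 1518 − 18 = 1500.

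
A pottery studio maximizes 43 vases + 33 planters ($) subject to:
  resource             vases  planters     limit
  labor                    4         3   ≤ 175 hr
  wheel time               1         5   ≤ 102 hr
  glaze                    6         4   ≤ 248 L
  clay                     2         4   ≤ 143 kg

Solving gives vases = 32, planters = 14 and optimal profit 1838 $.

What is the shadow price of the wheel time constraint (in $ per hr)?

At the optimum: labor uses 170 of 175 (slack = 5); wheel time uses 102 of 102 (binding); glaze uses 248 of 248 (binding); clay uses 120 of 143 (slack = 23).
By complementary slackness, y = 0 for the non-binding constraints.
Dual feasibility on the basic columns requires 1·y_wheel time + 6·y_glaze = 43, 5·y_wheel time + 4·y_glaze = 33.
This yields shadow prices y_wheel time = 1, y_glaze = 7.
Shadow price of wheel time = 1.

1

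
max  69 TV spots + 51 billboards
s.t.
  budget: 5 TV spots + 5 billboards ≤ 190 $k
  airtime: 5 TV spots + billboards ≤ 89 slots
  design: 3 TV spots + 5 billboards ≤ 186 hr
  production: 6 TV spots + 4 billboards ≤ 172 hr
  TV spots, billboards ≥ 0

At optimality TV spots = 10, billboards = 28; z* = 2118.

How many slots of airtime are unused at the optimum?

airtime used = 5·10 + 1·28 = 78; slack = 89 − 78 = 11.

11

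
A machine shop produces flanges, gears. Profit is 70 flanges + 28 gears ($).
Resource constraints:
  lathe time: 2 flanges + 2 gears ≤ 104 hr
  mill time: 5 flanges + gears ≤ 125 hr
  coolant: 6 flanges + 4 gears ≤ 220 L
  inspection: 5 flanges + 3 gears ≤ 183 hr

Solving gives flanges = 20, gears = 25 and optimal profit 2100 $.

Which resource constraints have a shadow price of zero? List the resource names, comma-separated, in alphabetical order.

lathe time: 90/104 (slack 14)
mill time: 125/125 (binding)
coolant: 220/220 (binding)
inspection: 175/183 (slack 8)
By complementary slackness, a constraint with positive slack has shadow price 0 → inspection, lathe time.

inspection, lathe time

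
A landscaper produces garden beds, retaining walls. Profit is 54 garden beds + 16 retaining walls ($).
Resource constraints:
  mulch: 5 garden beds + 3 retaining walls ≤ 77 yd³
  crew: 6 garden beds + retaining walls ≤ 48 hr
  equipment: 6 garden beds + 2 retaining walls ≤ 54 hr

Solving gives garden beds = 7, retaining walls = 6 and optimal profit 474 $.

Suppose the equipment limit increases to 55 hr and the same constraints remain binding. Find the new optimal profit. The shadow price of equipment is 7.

Δb = 1, so new z* = 474 + (7)·(1) = 474 + 7 = 481.

481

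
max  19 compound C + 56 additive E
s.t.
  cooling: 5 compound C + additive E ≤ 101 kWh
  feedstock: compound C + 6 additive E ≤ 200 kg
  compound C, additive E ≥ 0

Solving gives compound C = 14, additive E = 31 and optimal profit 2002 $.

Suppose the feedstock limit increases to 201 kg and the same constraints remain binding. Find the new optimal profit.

Check each constraint at x*: cooling 101/101 (tight); feedstock 200/200 (tight).
Dual feasibility on the basic columns requires 5·y_cooling + 1·y_feedstock = 19, 1·y_cooling + 6·y_feedstock = 56.
Solving: y_cooling = 2, y_feedstock = 9.
Δz = y_feedstock·Δb = 9 × (1) = 9, so new z* = 2002 + 9 = 2011.

2011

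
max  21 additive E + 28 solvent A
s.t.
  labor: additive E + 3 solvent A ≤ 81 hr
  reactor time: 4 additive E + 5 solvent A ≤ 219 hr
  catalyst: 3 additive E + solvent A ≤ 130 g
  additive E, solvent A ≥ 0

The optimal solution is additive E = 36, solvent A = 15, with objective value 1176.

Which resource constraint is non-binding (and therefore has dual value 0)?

catalyst

labor: 81/81 (binding)
reactor time: 219/219 (binding)
catalyst: 123/130 (slack 7)
By complementary slackness, a constraint with positive slack has shadow price 0 → catalyst.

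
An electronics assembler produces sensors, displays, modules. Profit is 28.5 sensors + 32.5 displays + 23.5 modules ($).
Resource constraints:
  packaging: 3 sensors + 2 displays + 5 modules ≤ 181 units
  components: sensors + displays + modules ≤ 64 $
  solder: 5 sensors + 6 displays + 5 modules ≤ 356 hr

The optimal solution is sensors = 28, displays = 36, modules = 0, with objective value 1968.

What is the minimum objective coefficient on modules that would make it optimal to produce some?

28.5

At the optimum: packaging uses 156 of 181 (slack = 25); components uses 64 of 64 (binding); solder uses 356 of 356 (binding).
Slack constraints have shadow price 0 (complementary slackness).
The binding rows give the dual system: 1·y_components + 5·y_solder = 28.5 and 1·y_components + 6·y_solder = 32.5.
→ y_components = 8.5 and y_solder = 4.
modules enters the basis when its profit ≥ yᵀa₃ = 8.5·1 + 4·5 = 28.5.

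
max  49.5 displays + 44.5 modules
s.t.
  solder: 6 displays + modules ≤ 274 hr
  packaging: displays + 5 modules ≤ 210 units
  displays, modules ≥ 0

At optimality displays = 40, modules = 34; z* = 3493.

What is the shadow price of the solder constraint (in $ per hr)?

7

Check each constraint at x*: solder 274/274 (tight); packaging 210/210 (tight).
The binding rows give the dual system: 6·y_solder + 1·y_packaging = 49.5 and 1·y_solder + 5·y_packaging = 44.5.
This yields shadow prices y_solder = 7, y_packaging = 7.5.
Shadow price of solder = 7.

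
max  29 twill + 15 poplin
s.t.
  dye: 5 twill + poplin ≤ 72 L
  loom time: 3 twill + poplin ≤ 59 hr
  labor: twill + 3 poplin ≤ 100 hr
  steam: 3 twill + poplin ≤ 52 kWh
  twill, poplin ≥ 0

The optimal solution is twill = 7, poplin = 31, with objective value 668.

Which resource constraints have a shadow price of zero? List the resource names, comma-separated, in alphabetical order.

dye, loom time

dye: 66/72 (slack 6)
loom time: 52/59 (slack 7)
labor: 100/100 (binding)
steam: 52/52 (binding)
By complementary slackness, a constraint with positive slack has shadow price 0 → dye, loom time.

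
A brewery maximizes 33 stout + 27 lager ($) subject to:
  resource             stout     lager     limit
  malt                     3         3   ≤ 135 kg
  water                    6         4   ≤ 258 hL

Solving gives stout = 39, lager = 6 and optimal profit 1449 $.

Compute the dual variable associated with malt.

5

At the optimum: malt uses 135 of 135 (binding); water uses 258 of 258 (binding).
From A_Bᵀ y = c: 3·y_malt + 6·y_water = 33; 3·y_malt + 4·y_water = 27.
Solving: y_malt = 5, y_water = 3.
Shadow price of malt = 5.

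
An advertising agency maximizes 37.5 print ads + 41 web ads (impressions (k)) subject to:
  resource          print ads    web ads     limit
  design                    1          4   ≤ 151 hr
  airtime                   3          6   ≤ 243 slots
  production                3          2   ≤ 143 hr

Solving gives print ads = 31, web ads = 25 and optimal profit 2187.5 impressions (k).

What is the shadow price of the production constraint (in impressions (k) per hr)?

At the optimum: design uses 131 of 151 (slack = 20); airtime uses 243 of 243 (binding); production uses 143 of 143 (binding).
By complementary slackness, y = 0 for the non-binding constraint.
Dual feasibility on the basic columns requires 3·y_airtime + 3·y_production = 37.5, 6·y_airtime + 2·y_production = 41.
This yields shadow prices y_airtime = 4, y_production = 8.5.
Shadow price of production = 8.5.

8.5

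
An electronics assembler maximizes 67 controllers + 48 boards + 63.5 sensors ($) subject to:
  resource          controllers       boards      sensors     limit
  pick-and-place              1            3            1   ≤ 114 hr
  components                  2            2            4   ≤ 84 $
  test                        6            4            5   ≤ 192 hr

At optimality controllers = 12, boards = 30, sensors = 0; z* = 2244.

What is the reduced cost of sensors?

At the optimum: pick-and-place uses 102 of 114 (slack = 12); components uses 84 of 84 (binding); test uses 192 of 192 (binding).
By complementary slackness, y = 0 for the non-binding constraint.
Dual feasibility on the basic columns requires 2·y_components + 6·y_test = 67, 2·y_components + 4·y_test = 48.
Solving: y_components = 5, y_test = 9.5.
Reduced cost of sensors: c₃ − yᵀa₃ = 63.5 − (5·4 + 9.5·5) = 63.5 − 67.5 = -4.

-4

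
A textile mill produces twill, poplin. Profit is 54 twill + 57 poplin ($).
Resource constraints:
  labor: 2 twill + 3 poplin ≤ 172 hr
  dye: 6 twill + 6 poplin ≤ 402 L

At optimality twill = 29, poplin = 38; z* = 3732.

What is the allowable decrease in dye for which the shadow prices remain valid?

58

Binding constraints: labor, dye. The basis is B = [[2,3],[6,6]] with det -6.
Per unit decrease in dye, x* moves by d = (-0.5, 0.3333).
The basis stays optimal until twill reaches 0; allowable decrease = 58 L.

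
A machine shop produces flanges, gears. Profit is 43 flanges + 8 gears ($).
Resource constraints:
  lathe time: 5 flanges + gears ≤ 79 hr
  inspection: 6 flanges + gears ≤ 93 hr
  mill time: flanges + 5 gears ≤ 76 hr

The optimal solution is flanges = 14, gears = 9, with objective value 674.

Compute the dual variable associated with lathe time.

Binding: lathe time and inspection. Non-binding: mill time (17 unused).
Slack constraints have shadow price 0 (complementary slackness).
The binding rows give the dual system: 5·y_lathe time + 6·y_inspection = 43 and 1·y_lathe time + 1·y_inspection = 8.
This yields shadow prices y_lathe time = 5, y_inspection = 3.
Shadow price of lathe time = 5.

5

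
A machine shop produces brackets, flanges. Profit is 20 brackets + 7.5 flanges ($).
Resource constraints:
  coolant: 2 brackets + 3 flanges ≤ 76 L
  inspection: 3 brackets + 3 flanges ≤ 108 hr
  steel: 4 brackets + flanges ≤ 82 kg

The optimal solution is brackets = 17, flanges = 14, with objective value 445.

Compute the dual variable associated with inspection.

At the optimum: coolant uses 76 of 76 (binding); inspection uses 93 of 108 (slack = 15); steel uses 82 of 82 (binding).
Since inspection is not tight, its dual is 0.
From A_Bᵀ y = c: 2·y_coolant + 4·y_steel = 20; 3·y_coolant + 1·y_steel = 7.5.
This yields shadow prices y_coolant = 1, y_steel = 4.5.
Shadow price of inspection = 0.

0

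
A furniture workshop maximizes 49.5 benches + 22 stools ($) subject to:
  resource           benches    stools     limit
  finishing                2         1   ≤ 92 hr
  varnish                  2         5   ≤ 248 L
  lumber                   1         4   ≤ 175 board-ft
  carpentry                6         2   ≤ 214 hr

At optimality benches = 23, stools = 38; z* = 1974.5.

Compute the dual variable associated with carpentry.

8

Binding: lumber and carpentry. Non-binding: finishing (8 unused), varnish (12 unused).
By complementary slackness, y = 0 for the non-binding constraints.
Dual feasibility on the basic columns requires 1·y_lumber + 6·y_carpentry = 49.5, 4·y_lumber + 2·y_carpentry = 22.
This yields shadow prices y_lumber = 1.5, y_carpentry = 8.
Shadow price of carpentry = 8.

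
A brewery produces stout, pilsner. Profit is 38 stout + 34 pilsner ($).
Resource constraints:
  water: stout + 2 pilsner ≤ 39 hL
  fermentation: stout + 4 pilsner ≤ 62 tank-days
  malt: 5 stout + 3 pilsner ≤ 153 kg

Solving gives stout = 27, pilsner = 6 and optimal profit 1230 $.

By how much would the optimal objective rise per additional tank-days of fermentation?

Binding: water and malt. Non-binding: fermentation (11 unused).
By complementary slackness, y = 0 for the non-binding constraint.
Dual feasibility on the basic columns requires 1·y_water + 5·y_malt = 38, 2·y_water + 3·y_malt = 34.
Solving: y_water = 8, y_malt = 6.
Shadow price of fermentation = 0.

0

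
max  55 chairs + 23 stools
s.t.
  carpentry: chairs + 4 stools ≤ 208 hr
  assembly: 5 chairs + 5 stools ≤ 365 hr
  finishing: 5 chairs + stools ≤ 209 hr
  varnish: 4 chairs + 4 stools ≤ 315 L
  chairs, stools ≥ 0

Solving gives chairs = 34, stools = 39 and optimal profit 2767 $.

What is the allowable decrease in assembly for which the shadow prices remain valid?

156

Binding constraints: assembly, finishing. The basis is B = [[5,5],[5,1]] with det -20.
Per unit decrease in assembly, x* moves by d = (0.05, -0.25).
The basis stays optimal until stools reaches 0; allowable decrease = 156 hr.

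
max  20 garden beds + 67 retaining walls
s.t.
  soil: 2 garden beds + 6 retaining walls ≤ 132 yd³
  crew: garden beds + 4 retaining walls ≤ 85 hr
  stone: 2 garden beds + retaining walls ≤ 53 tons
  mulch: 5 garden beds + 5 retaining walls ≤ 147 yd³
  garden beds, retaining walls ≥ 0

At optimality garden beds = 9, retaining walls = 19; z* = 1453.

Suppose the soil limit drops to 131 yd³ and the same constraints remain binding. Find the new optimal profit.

Binding: soil and crew. Non-binding: stone (16 unused), mulch (7 unused).
Slack constraints have shadow price 0 (complementary slackness).
Dual feasibility on the basic columns requires 2·y_soil + 1·y_crew = 20, 6·y_soil + 4·y_crew = 67.
This yields shadow prices y_soil = 6.5, y_crew = 7.
Δz = y_soil·Δb = 6.5 × (-1) = -6.5, so new z* = 1453 − 6.5 = 1446.5.

1446.5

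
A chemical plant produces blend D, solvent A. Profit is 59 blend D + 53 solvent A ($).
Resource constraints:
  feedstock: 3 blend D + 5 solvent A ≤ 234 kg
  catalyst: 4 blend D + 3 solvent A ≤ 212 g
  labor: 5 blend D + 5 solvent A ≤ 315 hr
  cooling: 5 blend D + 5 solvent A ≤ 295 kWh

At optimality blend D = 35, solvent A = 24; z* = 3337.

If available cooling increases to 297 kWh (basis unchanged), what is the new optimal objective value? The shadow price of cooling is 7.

Δb = 2, so new z* = 3337 + (7)·(2) = 3337 + 14 = 3351.

3351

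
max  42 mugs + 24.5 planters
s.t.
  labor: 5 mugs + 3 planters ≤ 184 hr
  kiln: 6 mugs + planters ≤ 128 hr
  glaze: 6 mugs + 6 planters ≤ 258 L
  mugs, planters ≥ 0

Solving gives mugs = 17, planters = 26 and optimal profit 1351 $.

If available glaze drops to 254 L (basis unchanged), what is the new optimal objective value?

1337

Check each constraint at x*: labor 163/184 (slack 21); kiln 128/128 (tight); glaze 258/258 (tight).
Slack constraints have shadow price 0 (complementary slackness).
The binding rows give the dual system: 6·y_kiln + 6·y_glaze = 42 and 1·y_kiln + 6·y_glaze = 24.5.
→ y_kiln = 3.5 and y_glaze = 3.5.
Δz = y_glaze·Δb = 3.5 × (-4) = -14, so new z* = 1351 − 14 = 1337.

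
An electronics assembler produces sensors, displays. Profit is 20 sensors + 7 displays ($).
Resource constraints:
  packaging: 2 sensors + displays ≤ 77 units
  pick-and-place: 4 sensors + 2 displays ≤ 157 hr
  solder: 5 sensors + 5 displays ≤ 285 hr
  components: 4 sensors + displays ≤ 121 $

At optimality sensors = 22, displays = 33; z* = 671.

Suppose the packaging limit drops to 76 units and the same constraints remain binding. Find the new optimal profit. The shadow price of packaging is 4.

667

Δb = -1, so new z* = 671 + (4)·(-1) = 671 − 4 = 667.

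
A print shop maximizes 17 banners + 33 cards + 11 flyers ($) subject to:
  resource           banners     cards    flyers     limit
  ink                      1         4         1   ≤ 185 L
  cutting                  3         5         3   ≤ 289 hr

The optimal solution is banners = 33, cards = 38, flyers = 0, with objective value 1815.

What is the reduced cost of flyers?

Check each constraint at x*: ink 185/185 (tight); cutting 289/289 (tight).
Dual feasibility on the basic columns requires 1·y_ink + 3·y_cutting = 17, 4·y_ink + 5·y_cutting = 33.
→ y_ink = 2 and y_cutting = 5.
Reduced cost of flyers: c₃ − yᵀa₃ = 11 − (2·1 + 5·3) = 11 − 17 = -6.

-6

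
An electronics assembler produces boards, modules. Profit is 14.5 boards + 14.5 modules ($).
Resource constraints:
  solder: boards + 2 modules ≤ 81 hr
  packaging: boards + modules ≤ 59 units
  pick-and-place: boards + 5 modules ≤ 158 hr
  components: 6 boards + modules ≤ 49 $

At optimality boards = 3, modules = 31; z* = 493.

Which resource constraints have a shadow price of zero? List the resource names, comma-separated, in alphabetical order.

packaging, solder

solder: 65/81 (slack 16)
packaging: 34/59 (slack 25)
pick-and-place: 158/158 (binding)
components: 49/49 (binding)
By complementary slackness, a constraint with positive slack has shadow price 0 → packaging, solder.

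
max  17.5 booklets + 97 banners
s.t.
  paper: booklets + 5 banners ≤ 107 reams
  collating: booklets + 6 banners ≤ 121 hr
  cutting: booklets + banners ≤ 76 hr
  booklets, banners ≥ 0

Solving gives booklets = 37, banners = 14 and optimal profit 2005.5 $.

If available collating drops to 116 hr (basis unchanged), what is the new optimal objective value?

At the optimum: paper uses 107 of 107 (binding); collating uses 121 of 121 (binding); cutting uses 51 of 76 (slack = 25).
By complementary slackness, y = 0 for the non-binding constraint.
Dual feasibility on the basic columns requires 1·y_paper + 1·y_collating = 17.5, 5·y_paper + 6·y_collating = 97.
Solving: y_paper = 8, y_collating = 9.5.
Δz = y_collating·Δb = 9.5 × (-5) = -47.5, so new z* = 2005.5 − 47.5 = 1958.

1958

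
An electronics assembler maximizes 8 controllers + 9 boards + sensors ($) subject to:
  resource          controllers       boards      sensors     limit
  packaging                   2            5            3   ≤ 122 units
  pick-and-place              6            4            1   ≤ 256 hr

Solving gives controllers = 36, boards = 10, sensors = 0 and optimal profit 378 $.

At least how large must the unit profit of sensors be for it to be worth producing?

4

At the optimum: packaging uses 122 of 122 (binding); pick-and-place uses 256 of 256 (binding).
From A_Bᵀ y = c: 2·y_packaging + 6·y_pick-and-place = 8; 5·y_packaging + 4·y_pick-and-place = 9.
Solving: y_packaging = 1, y_pick-and-place = 1.
sensors enters the basis when its profit ≥ yᵀa₃ = 1·3 + 1·1 = 4.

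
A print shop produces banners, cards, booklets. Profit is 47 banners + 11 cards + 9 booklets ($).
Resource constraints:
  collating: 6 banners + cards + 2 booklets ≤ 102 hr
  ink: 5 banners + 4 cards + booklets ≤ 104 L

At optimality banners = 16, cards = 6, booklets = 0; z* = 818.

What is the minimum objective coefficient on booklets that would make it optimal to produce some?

15

At the optimum: collating uses 102 of 102 (binding); ink uses 104 of 104 (binding).
From A_Bᵀ y = c: 6·y_collating + 5·y_ink = 47; 1·y_collating + 4·y_ink = 11.
Solving: y_collating = 7, y_ink = 1.
booklets enters the basis when its profit ≥ yᵀa₃ = 7·2 + 1·1 = 15.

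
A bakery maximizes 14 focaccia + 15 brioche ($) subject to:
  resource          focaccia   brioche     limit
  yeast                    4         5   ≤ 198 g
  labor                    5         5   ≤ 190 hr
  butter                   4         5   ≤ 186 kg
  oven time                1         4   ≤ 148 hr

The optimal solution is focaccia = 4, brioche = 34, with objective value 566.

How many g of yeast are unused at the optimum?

12

yeast used = 4·4 + 5·34 = 186; slack = 198 − 186 = 12.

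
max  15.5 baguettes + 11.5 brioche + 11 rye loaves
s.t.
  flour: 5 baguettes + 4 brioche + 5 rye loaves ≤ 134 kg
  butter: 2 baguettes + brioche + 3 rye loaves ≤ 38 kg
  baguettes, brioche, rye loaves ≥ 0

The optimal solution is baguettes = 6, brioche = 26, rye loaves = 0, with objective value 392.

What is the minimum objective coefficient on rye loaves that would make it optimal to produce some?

17

Both flour and butter are binding at x*.
The binding rows give the dual system: 5·y_flour + 2·y_butter = 15.5 and 4·y_flour + 1·y_butter = 11.5.
This yields shadow prices y_flour = 2.5, y_butter = 1.5.
rye loaves enters the basis when its profit ≥ yᵀa₃ = 2.5·5 + 1.5·3 = 17.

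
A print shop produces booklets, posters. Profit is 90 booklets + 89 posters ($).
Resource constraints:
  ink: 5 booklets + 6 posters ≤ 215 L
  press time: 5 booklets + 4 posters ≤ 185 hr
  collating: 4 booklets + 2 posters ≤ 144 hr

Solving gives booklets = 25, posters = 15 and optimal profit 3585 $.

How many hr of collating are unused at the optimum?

collating used = 4·25 + 2·15 = 130; slack = 144 − 130 = 14.

14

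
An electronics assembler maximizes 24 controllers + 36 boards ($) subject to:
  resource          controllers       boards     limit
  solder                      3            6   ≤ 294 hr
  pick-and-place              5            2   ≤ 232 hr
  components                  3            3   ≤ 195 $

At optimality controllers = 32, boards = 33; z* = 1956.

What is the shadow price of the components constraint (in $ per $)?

At the optimum: solder uses 294 of 294 (binding); pick-and-place uses 226 of 232 (slack = 6); components uses 195 of 195 (binding).
By complementary slackness, y = 0 for the non-binding constraint.
From A_Bᵀ y = c: 3·y_solder + 3·y_components = 24; 6·y_solder + 3·y_components = 36.
This yields shadow prices y_solder = 4, y_components = 4.
Shadow price of components = 4.

4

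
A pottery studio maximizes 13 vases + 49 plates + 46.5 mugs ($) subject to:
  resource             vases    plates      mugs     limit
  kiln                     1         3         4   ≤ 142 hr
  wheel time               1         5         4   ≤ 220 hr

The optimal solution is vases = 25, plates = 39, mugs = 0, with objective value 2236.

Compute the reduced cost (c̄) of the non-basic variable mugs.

Both kiln and wheel time are binding at x*.
From A_Bᵀ y = c: 1·y_kiln + 1·y_wheel time = 13; 3·y_kiln + 5·y_wheel time = 49.
→ y_kiln = 8 and y_wheel time = 5.
Reduced cost of mugs: c₃ − yᵀa₃ = 46.5 − (8·4 + 5·4) = 46.5 − 52 = -5.5.

-5.5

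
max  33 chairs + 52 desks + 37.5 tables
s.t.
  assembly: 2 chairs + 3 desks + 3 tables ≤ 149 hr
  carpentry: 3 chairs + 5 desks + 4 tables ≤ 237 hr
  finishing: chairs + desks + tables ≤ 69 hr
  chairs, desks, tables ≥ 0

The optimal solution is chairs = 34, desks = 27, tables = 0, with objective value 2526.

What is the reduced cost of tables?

Check each constraint at x*: assembly 149/149 (tight); carpentry 237/237 (tight); finishing 61/69 (slack 8).
Slack constraints have shadow price 0 (complementary slackness).
From A_Bᵀ y = c: 2·y_assembly + 3·y_carpentry = 33; 3·y_assembly + 5·y_carpentry = 52.
Solving: y_assembly = 9, y_carpentry = 5.
Reduced cost of tables: c₃ − yᵀa₃ = 37.5 − (9·3 + 5·4) = 37.5 − 47 = -9.5.

-9.5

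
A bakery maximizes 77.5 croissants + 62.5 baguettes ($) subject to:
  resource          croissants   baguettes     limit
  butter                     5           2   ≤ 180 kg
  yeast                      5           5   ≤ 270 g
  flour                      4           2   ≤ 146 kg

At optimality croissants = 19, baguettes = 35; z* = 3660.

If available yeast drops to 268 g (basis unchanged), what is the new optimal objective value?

Check each constraint at x*: butter 165/180 (slack 15); yeast 270/270 (tight); flour 146/146 (tight).
Since butter is not tight, its dual is 0.
From A_Bᵀ y = c: 5·y_yeast + 4·y_flour = 77.5; 5·y_yeast + 2·y_flour = 62.5.
Solving: y_yeast = 9.5, y_flour = 7.5.
Δz = y_yeast·Δb = 9.5 × (-2) = -19, so new z* = 3660 − 19 = 3641.

3641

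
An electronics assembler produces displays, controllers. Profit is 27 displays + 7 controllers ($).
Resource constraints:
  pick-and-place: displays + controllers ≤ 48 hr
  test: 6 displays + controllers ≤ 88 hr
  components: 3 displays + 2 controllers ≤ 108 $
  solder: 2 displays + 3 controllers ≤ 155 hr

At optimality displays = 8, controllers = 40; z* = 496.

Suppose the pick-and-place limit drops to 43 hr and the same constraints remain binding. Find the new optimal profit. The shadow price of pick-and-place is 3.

Δb = -5, so new z* = 496 + (3)·(-5) = 496 − 15 = 481.

481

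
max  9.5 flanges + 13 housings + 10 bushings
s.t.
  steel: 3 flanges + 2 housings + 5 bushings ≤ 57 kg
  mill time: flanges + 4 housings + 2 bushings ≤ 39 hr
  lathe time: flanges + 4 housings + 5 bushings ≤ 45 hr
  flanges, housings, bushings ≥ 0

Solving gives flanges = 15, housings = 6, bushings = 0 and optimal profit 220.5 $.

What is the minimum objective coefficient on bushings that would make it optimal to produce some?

Binding: steel and mill time. Non-binding: lathe time (6 unused).
Since lathe time is not tight, its dual is 0.
The binding rows give the dual system: 3·y_steel + 1·y_mill time = 9.5 and 2·y_steel + 4·y_mill time = 13.
This yields shadow prices y_steel = 2.5, y_mill time = 2.
bushings enters the basis when its profit ≥ yᵀa₃ = 2.5·5 + 2·2 = 16.5.

16.5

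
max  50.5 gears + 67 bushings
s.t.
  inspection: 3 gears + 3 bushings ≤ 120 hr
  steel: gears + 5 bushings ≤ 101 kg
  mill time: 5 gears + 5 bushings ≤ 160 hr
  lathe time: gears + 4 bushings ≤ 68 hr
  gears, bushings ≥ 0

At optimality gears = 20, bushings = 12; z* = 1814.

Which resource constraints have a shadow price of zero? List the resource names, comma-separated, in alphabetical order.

inspection, steel

inspection: 96/120 (slack 24)
steel: 80/101 (slack 21)
mill time: 160/160 (binding)
lathe time: 68/68 (binding)
By complementary slackness, a constraint with positive slack has shadow price 0 → inspection, steel.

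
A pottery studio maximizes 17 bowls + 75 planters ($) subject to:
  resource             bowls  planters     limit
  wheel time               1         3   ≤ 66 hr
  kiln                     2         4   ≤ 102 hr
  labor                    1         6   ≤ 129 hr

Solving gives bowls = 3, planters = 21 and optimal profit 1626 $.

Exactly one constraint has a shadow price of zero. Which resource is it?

kiln

wheel time: 66/66 (binding)
kiln: 90/102 (slack 12)
labor: 129/129 (binding)
By complementary slackness, a constraint with positive slack has shadow price 0 → kiln.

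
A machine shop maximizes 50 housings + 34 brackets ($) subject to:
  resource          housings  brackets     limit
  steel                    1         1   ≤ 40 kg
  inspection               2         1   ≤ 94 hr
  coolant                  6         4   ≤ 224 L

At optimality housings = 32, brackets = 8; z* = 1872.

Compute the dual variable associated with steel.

2

At the optimum: steel uses 40 of 40 (binding); inspection uses 72 of 94 (slack = 22); coolant uses 224 of 224 (binding).
Since inspection is not tight, its dual is 0.
The binding rows give the dual system: 1·y_steel + 6·y_coolant = 50 and 1·y_steel + 4·y_coolant = 34.
→ y_steel = 2 and y_coolant = 8.
Shadow price of steel = 2.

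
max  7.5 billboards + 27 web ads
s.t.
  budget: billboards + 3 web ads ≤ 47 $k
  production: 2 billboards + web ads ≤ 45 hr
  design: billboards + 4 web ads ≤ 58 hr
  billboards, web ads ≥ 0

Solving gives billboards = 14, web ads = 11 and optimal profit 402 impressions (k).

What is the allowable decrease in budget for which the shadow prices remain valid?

Binding constraints: budget, design. The basis is B = [[1,3],[1,4]] with det 1.
Per unit decrease in budget, x* moves by d = (-4, 1).
The basis stays optimal until billboards reaches 0; allowable decrease = 3.5 $k.

3.5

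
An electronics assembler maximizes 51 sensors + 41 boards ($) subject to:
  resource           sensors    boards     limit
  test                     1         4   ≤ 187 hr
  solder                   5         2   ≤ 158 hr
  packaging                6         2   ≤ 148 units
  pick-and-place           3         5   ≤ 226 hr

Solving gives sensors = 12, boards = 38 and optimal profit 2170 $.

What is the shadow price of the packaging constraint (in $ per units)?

Check each constraint at x*: test 164/187 (slack 23); solder 136/158 (slack 22); packaging 148/148 (tight); pick-and-place 226/226 (tight).
Slack constraints have shadow price 0 (complementary slackness).
Dual feasibility on the basic columns requires 6·y_packaging + 3·y_pick-and-place = 51, 2·y_packaging + 5·y_pick-and-place = 41.
Solving: y_packaging = 5.5, y_pick-and-place = 6.
Shadow price of packaging = 5.5.

5.5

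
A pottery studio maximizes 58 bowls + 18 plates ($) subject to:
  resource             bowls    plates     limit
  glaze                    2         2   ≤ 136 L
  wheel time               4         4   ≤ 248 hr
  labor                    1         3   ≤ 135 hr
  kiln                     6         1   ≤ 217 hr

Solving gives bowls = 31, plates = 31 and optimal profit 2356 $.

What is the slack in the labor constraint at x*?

11

labor used = 1·31 + 3·31 = 124; slack = 135 − 124 = 11.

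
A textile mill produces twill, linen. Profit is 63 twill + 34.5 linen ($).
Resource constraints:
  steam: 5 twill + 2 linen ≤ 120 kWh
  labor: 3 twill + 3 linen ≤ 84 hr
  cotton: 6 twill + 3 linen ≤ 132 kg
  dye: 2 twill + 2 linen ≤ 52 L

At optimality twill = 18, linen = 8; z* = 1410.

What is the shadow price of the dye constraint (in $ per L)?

3

Binding: cotton and dye. Non-binding: steam (14 unused), labor (6 unused).
Since steam, labor are not tight, their duals are 0.
Dual feasibility on the basic columns requires 6·y_cotton + 2·y_dye = 63, 3·y_cotton + 2·y_dye = 34.5.
Solving: y_cotton = 9.5, y_dye = 3.
Shadow price of dye = 3.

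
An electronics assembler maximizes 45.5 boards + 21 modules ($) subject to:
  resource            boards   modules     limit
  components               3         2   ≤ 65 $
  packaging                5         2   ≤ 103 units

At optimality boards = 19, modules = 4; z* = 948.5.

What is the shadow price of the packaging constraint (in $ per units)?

7

At the optimum: components uses 65 of 65 (binding); packaging uses 103 of 103 (binding).
From A_Bᵀ y = c: 3·y_components + 5·y_packaging = 45.5; 2·y_components + 2·y_packaging = 21.
→ y_components = 3.5 and y_packaging = 7.
Shadow price of packaging = 7.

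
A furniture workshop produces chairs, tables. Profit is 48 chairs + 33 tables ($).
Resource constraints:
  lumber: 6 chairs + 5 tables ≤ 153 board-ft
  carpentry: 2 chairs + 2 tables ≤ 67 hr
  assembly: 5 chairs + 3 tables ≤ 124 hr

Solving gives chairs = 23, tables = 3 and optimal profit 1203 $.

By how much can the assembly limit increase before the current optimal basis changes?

Binding constraints: lumber, assembly. The basis is B = [[6,5],[5,3]] with det -7.
Per unit increase in assembly, x* moves by d = (0.7143, -0.8571).
The basis stays optimal until tables reaches 0; allowable increase = 3.5 hr.

3.5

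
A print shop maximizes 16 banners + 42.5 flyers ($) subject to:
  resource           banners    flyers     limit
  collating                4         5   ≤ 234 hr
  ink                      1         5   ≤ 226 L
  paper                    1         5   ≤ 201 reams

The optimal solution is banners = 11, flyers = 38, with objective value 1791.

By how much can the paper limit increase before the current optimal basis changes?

25

Binding constraints: collating, paper. The basis is B = [[4,5],[1,5]] with det 15.
Per unit increase in paper, x* moves by d = (-0.3333, 0.2667).
The basis stays optimal until ink becomes binding; allowable increase = 25 reams.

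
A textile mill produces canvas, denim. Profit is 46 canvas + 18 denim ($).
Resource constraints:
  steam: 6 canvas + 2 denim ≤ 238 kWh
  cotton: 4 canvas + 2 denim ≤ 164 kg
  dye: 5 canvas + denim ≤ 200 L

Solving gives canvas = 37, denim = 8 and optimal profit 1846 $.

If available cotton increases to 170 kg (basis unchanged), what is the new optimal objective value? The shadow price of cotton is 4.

1870

Δb = 6, so new z* = 1846 + (4)·(6) = 1846 + 24 = 1870.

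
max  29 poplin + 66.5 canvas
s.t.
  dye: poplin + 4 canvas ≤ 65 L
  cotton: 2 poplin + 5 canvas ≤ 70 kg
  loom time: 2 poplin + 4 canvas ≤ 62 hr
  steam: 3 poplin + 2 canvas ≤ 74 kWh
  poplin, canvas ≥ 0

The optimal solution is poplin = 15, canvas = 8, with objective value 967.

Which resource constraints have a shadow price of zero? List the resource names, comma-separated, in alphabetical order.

dye, steam

dye: 47/65 (slack 18)
cotton: 70/70 (binding)
loom time: 62/62 (binding)
steam: 61/74 (slack 13)
By complementary slackness, a constraint with positive slack has shadow price 0 → dye, steam.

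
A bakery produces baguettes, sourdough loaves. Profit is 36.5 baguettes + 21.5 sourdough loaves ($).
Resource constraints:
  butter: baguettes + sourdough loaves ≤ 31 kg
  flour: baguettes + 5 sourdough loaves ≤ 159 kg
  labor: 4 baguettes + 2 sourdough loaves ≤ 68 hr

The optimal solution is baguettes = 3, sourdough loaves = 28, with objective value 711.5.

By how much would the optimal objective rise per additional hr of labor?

7.5

Check each constraint at x*: butter 31/31 (tight); flour 143/159 (slack 16); labor 68/68 (tight).
By complementary slackness, y = 0 for the non-binding constraint.
From A_Bᵀ y = c: 1·y_butter + 4·y_labor = 36.5; 1·y_butter + 2·y_labor = 21.5.
Solving: y_butter = 6.5, y_labor = 7.5.
Shadow price of labor = 7.5.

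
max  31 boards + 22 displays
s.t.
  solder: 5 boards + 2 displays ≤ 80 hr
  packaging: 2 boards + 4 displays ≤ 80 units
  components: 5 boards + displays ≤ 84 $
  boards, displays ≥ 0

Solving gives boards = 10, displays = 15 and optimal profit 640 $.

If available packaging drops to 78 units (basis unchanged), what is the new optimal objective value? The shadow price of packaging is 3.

634

Δb = -2, so new z* = 640 + (3)·(-2) = 640 − 6 = 634.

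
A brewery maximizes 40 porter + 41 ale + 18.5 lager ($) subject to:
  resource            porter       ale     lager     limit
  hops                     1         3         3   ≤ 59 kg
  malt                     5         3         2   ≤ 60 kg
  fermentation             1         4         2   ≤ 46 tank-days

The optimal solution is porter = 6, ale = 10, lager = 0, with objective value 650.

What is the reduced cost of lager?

Check each constraint at x*: hops 36/59 (slack 23); malt 60/60 (tight); fermentation 46/46 (tight).
Slack constraints have shadow price 0 (complementary slackness).
The binding rows give the dual system: 5·y_malt + 1·y_fermentation = 40 and 3·y_malt + 4·y_fermentation = 41.
This yields shadow prices y_malt = 7, y_fermentation = 5.
Reduced cost of lager: c₃ − yᵀa₃ = 18.5 − (7·2 + 5·2) = 18.5 − 24 = -5.5.

-5.5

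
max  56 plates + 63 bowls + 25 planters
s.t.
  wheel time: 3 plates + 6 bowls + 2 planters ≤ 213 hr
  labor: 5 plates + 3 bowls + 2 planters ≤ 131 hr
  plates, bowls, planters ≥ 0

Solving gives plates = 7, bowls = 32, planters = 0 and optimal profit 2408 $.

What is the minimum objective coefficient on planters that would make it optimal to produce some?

28

Both wheel time and labor are binding at x*.
From A_Bᵀ y = c: 3·y_wheel time + 5·y_labor = 56; 6·y_wheel time + 3·y_labor = 63.
Solving: y_wheel time = 7, y_labor = 7.
planters enters the basis when its profit ≥ yᵀa₃ = 7·2 + 7·2 = 28.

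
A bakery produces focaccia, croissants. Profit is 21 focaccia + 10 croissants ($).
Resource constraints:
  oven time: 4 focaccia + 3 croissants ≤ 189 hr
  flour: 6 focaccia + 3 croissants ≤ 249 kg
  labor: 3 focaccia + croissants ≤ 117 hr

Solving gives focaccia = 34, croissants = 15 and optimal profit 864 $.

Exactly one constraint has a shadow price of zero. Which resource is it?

oven time: 181/189 (slack 8)
flour: 249/249 (binding)
labor: 117/117 (binding)
By complementary slackness, a constraint with positive slack has shadow price 0 → oven time.

oven time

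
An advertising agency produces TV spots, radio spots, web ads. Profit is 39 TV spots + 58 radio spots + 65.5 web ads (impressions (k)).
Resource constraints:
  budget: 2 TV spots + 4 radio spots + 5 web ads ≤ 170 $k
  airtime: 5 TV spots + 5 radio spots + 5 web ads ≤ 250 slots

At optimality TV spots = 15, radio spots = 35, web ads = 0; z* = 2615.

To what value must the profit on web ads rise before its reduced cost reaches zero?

67.5

Both budget and airtime are binding at x*.
The binding rows give the dual system: 2·y_budget + 5·y_airtime = 39 and 4·y_budget + 5·y_airtime = 58.
→ y_budget = 9.5 and y_airtime = 4.
web ads enters the basis when its profit ≥ yᵀa₃ = 9.5·5 + 4·5 = 67.5.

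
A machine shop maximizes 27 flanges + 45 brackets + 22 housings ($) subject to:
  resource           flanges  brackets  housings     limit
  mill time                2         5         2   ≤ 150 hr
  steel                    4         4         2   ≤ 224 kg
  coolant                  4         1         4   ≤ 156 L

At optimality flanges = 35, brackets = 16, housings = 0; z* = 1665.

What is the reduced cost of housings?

-5

At the optimum: mill time uses 150 of 150 (binding); steel uses 204 of 224 (slack = 20); coolant uses 156 of 156 (binding).
Since steel is not tight, its dual is 0.
Dual feasibility on the basic columns requires 2·y_mill time + 4·y_coolant = 27, 5·y_mill time + 1·y_coolant = 45.
→ y_mill time = 8.5 and y_coolant = 2.5.
Reduced cost of housings: c₃ − yᵀa₃ = 22 − (8.5·2 + 2.5·4) = 22 − 27 = -5.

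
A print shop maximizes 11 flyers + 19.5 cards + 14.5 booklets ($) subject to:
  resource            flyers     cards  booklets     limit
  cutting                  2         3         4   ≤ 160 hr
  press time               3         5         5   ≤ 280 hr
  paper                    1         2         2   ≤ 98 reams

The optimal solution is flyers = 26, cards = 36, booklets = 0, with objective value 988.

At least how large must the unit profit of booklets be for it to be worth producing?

22

Binding: cutting and paper. Non-binding: press time (22 unused).
Since press time is not tight, its dual is 0.
Dual feasibility on the basic columns requires 2·y_cutting + 1·y_paper = 11, 3·y_cutting + 2·y_paper = 19.5.
→ y_cutting = 2.5 and y_paper = 6.
booklets enters the basis when its profit ≥ yᵀa₃ = 2.5·4 + 6·2 = 22.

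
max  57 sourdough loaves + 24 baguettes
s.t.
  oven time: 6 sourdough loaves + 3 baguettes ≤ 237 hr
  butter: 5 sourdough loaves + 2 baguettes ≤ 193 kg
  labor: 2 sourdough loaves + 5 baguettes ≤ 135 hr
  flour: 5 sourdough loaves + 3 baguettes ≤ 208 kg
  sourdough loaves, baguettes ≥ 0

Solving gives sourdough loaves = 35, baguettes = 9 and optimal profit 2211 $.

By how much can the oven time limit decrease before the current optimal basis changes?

5.4

Binding constraints: oven time, butter. The basis is B = [[6,3],[5,2]] with det -3.
Per unit decrease in oven time, x* moves by d = (0.6667, -1.6667).
The basis stays optimal until baguettes reaches 0; allowable decrease = 5.4 hr.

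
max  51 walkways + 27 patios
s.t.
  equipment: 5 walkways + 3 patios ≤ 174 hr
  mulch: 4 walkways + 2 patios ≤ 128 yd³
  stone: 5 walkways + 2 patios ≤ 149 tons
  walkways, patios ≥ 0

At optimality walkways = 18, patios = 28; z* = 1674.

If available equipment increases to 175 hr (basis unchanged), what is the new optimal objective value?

1677

Binding: equipment and mulch. Non-binding: stone (3 unused).
By complementary slackness, y = 0 for the non-binding constraint.
From A_Bᵀ y = c: 5·y_equipment + 4·y_mulch = 51; 3·y_equipment + 2·y_mulch = 27.
→ y_equipment = 3 and y_mulch = 9.
Δz = y_equipment·Δb = 3 × (1) = 3, so new z* = 1674 + 3 = 1677.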